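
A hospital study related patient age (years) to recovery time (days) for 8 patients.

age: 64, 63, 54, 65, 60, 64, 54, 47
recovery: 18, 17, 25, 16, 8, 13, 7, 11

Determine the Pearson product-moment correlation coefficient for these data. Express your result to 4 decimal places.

n = 8, Σx = 471, Σy = 115, Σx² = 28027, Σy² = 1897, Σxy = 6820
nΣxy − ΣxΣy = 54560 − 54165 = 395
nΣx² − (Σx)² = 224216 − 221841 = 2375; nΣy² − (Σy)² = 15176 − 13225 = 1951
r = 395 / √(2375 × 1951) = 395 / 2152.5857 ≈ 0.1835

0.1835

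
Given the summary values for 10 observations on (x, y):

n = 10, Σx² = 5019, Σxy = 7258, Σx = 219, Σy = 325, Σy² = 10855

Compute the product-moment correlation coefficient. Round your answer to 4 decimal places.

r = (nΣxy − ΣxΣy) / √[(nΣx² − (Σx)²)(nΣy² − (Σy)²)]
Numerator: 10×7258 − 219×325 = 1405
Denominator: √[(50190 − 47961)(108550 − 105625)] = √[2229 × 2925] = 2553.3948
r = 1405 / 2553.3948 ≈ 0.5502

0.5502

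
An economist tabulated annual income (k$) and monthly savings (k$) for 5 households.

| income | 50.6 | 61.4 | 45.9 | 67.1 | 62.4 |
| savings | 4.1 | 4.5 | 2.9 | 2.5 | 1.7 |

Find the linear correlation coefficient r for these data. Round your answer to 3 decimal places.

n = 5, Σx = 287.4, Σy = 15.7, Σx² = 16833.3, Σy² = 54.61, Σxy = 890.7
nΣxy − ΣxΣy = 4453.5 − 4512.18 = -58.68
nΣx² − (Σx)² = 84166.5 − 82598.76 = 1567.74; nΣy² − (Σy)² = 273.05 − 246.49 = 26.56
r = -58.68 / √(1567.74 × 26.56) = -58.68 / 204.0568 ≈ -0.288

-0.288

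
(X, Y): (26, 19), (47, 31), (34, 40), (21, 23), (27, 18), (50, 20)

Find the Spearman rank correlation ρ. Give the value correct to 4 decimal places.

Rank X: 2, 5, 4, 1, 3, 6
Rank Y: 2, 5, 6, 4, 1, 3
d = rank(X) − rank(Y): 0, 0, -2, -3, 2, 3; Σd² = 26
ρ = 1 − 6Σd² / [n(n²−1)] = 1 − 6×26 / (6×35) = 1 − 156/210 ≈ 0.2571

0.2571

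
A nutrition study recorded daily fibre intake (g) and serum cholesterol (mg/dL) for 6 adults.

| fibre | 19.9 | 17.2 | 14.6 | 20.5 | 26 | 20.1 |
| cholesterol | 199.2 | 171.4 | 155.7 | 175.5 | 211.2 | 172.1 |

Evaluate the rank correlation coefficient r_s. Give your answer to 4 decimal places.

Rank fibre: 3, 2, 1, 5, 6, 4
Rank cholesterol: 5, 2, 1, 4, 6, 3
d = rank(fibre) − rank(cholesterol): -2, 0, 0, 1, 0, 1; Σd² = 6
ρ = 1 − 6Σd² / [n(n²−1)] = 1 − 6×6 / (6×35) = 1 − 36/210 ≈ 0.8286

0.8286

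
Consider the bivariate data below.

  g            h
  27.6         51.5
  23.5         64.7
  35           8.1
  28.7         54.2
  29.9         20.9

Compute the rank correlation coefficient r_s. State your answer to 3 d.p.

-0.900

Rank g: 2, 1, 5, 3, 4
Rank h: 3, 5, 1, 4, 2
d = rank(g) − rank(h): -1, -4, 4, -1, 2; Σd² = 38
ρ = 1 − 6Σd² / [n(n²−1)] = 1 − 6×38 / (5×24) = 1 − 228/120 ≈ -0.900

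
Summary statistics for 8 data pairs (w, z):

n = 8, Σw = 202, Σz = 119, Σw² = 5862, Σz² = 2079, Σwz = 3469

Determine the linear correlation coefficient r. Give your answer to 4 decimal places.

0.9573

r = (nΣwz − ΣwΣz) / √[(nΣw² − (Σw)²)(nΣz² − (Σz)²)]
Numerator: 8×3469 − 202×119 = 3714
Denominator: √[(46896 − 40804)(16632 − 14161)] = √[6092 × 2471] = 3879.8624
r = 3714 / 3879.8624 ≈ 0.9573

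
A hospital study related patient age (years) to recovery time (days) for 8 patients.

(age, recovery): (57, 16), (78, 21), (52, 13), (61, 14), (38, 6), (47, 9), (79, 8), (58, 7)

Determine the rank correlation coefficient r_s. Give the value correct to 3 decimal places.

Rank age: 4, 7, 3, 6, 1, 2, 8, 5
Rank recovery: 7, 8, 5, 6, 1, 4, 3, 2
d = rank(age) − rank(recovery): -3, -1, -2, 0, 0, -2, 5, 3; Σd² = 52
ρ = 1 − 6Σd² / [n(n²−1)] = 1 − 6×52 / (8×63) = 1 − 312/504 ≈ 0.381

0.381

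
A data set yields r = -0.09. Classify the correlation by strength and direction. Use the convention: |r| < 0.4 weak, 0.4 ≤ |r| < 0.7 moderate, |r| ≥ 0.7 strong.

r = -0.09 < 0 so the relationship is negative.
|r| = 0.09, which falls in the weak range.

weak negative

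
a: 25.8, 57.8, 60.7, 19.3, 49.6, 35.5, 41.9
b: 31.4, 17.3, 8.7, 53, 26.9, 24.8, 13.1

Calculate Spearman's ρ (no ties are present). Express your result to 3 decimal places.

-0.821

Rank a: 2, 6, 7, 1, 5, 3, 4
Rank b: 6, 3, 1, 7, 5, 4, 2
d = rank(a) − rank(b): -4, 3, 6, -6, 0, -1, 2; Σd² = 102
ρ = 1 − 6Σd² / [n(n²−1)] = 1 − 6×102 / (7×48) = 1 − 612/336 ≈ -0.821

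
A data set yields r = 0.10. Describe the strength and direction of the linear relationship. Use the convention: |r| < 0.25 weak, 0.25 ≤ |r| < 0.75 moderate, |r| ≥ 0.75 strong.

weak positive

r = 0.10 > 0 so the relationship is positive.
|r| = 0.10, which falls in the weak range.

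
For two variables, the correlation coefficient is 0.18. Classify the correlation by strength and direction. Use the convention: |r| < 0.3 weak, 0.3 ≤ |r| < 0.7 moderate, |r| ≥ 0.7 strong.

weak positive

r = 0.18 > 0 so the relationship is positive.
|r| = 0.18, which falls in the weak range.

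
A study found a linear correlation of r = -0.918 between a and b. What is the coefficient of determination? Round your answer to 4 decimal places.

0.8427

r² = (-0.918)² = 0.8427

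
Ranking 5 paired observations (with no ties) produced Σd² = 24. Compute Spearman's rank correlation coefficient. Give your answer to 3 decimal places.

ρ = 1 − 6Σd² / [n(n²−1)] = 1 − 6×24 / (5×24)
  = 1 − 144/120 = 1 − 1.2000 ≈ -0.200

-0.200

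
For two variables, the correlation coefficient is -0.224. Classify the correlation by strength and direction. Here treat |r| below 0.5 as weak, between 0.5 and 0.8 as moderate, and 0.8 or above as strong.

r = -0.224 < 0 so the relationship is negative.
|r| = 0.224, which falls in the weak range.

weak negative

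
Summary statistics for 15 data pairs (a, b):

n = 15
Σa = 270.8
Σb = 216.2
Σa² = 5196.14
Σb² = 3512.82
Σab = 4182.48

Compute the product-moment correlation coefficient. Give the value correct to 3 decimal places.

0.800

r = (nΣab − ΣaΣb) / √[(nΣa² − (Σa)²)(nΣb² − (Σb)²)]
Numerator: 15×4182.48 − 270.8×216.2 = 4190.24
Denominator: √[(77942.1 − 73332.64)(52692.3 − 46742.44)] = √[4609.46 × 5949.86] = 5236.9497
r = 4190.24 / 5236.9497 ≈ 0.800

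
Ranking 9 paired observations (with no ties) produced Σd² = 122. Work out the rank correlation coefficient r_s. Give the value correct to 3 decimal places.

ρ = 1 − 6Σd² / [n(n²−1)] = 1 − 6×122 / (9×80)
  = 1 − 732/720 = 1 − 1.0167 ≈ -0.017

-0.017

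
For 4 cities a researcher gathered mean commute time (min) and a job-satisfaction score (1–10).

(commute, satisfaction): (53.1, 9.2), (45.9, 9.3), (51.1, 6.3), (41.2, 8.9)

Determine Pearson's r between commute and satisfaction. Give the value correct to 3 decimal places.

-0.336

n = 4, Σx = 191.3, Σy = 33.7, Σx² = 9235.07, Σy² = 290.03, Σxy = 1604
nΣxy − ΣxΣy = 6416 − 6446.81 = -30.81
nΣx² − (Σx)² = 36940.28 − 36595.69 = 344.59; nΣy² − (Σy)² = 1160.12 − 1135.69 = 24.43
r = -30.81 / √(344.59 × 24.43) = -30.81 / 91.7515 ≈ -0.336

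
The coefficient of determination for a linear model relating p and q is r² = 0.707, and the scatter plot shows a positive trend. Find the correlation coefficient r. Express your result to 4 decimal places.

|r| = √0.707 = 0.8408
The association is positive, so r = 0.8408.

0.8408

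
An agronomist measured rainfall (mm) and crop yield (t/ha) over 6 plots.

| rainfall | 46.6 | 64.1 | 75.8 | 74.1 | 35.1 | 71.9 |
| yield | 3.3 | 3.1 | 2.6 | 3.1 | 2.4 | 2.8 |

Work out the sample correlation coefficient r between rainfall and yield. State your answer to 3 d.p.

n = 6, Σx = 367.6, Σy = 17.3, Σx² = 23918.44, Σy² = 50.47, Σxy = 1064.84
nΣxy − ΣxΣy = 6389.04 − 6359.48 = 29.56
nΣx² − (Σx)² = 143510.64 − 135129.76 = 8380.88; nΣy² − (Σy)² = 302.82 − 299.29 = 3.53
r = 29.56 / √(8380.88 × 3.53) = 29.56 / 172.0015 ≈ 0.172

0.172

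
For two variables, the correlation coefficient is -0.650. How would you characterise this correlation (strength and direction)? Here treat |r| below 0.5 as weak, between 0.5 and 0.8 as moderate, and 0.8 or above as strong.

r = -0.650 < 0 so the relationship is negative.
|r| = 0.650, which falls in the moderate range.

moderate negative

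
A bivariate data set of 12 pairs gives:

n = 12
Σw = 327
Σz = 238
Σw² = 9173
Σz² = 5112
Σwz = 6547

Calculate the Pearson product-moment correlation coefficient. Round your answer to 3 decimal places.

0.192

r = (nΣwz − ΣwΣz) / √[(nΣw² − (Σw)²)(nΣz² − (Σz)²)]
Numerator: 12×6547 − 327×238 = 738
Denominator: √[(110076 − 106929)(61344 − 56644)] = √[3147 × 4700] = 3845.8939
r = 738 / 3845.8939 ≈ 0.192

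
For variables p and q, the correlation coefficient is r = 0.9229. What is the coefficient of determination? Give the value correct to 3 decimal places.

r² = (0.9229)² = 0.852

0.852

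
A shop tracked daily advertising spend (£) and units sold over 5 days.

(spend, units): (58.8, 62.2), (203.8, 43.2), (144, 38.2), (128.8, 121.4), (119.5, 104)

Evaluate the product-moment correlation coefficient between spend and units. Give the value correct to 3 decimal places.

n = 5, Σx = 654.9, Σy = 369, Σx² = 96597.57, Σy² = 32748.28, Σxy = 46026.64
nΣxy − ΣxΣy = 230133.2 − 241658.1 = -11524.9
nΣx² − (Σx)² = 482987.85 − 428894.01 = 54093.84; nΣy² − (Σy)² = 163741.4 − 136161 = 27580.4
r = -11524.9 / √(54093.84 × 27580.4) = -11524.9 / 38625.5064 ≈ -0.298

-0.298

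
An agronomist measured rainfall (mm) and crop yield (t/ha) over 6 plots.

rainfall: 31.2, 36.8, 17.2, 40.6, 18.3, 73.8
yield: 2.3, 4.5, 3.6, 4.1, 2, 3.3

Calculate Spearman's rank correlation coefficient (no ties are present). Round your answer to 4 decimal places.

0.3143

Rank rainfall: 3, 4, 1, 5, 2, 6
Rank yield: 2, 6, 4, 5, 1, 3
d = rank(rainfall) − rank(yield): 1, -2, -3, 0, 1, 3; Σd² = 24
ρ = 1 − 6Σd² / [n(n²−1)] = 1 − 6×24 / (6×35) = 1 − 144/210 ≈ 0.3143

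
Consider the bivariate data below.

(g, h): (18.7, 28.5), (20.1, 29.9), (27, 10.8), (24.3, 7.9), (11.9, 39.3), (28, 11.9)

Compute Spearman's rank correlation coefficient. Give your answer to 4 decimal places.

Rank g: 2, 3, 5, 4, 1, 6
Rank h: 4, 5, 2, 1, 6, 3
d = rank(g) − rank(h): -2, -2, 3, 3, -5, 3; Σd² = 60
ρ = 1 − 6Σd² / [n(n²−1)] = 1 − 6×60 / (6×35) = 1 − 360/210 ≈ -0.7143

-0.7143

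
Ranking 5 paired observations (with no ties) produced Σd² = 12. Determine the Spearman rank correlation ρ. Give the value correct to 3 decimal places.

ρ = 1 − 6Σd² / [n(n²−1)] = 1 − 6×12 / (5×24)
  = 1 − 72/120 = 1 − 0.6000 ≈ 0.400

0.400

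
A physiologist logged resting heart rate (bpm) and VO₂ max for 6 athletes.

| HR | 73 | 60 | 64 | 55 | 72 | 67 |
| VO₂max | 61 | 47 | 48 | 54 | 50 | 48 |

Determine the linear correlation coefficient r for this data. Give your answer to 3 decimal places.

n = 6, Σx = 391, Σy = 308, Σx² = 25723, Σy² = 15954, Σxy = 20131
nΣxy − ΣxΣy = 120786 − 120428 = 358
nΣx² − (Σx)² = 154338 − 152881 = 1457; nΣy² − (Σy)² = 95724 − 94864 = 860
r = 358 / √(1457 × 860) = 358 / 1119.3838 ≈ 0.320

0.320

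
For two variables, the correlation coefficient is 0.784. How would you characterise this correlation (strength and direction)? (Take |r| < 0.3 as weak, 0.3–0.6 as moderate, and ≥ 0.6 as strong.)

strong positive

r = 0.784 > 0 so the relationship is positive.
|r| = 0.784, which falls in the strong range.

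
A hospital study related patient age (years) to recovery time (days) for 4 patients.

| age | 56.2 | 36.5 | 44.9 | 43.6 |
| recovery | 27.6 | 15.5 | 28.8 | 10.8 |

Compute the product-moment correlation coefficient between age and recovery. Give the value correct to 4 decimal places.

0.6175

n = 4, Σx = 181.2, Σy = 82.7, Σx² = 8407.66, Σy² = 1948.09, Σxy = 3880.87
nΣxy − ΣxΣy = 15523.48 − 14985.24 = 538.24
nΣx² − (Σx)² = 33630.64 − 32833.44 = 797.2; nΣy² − (Σy)² = 7792.36 − 6839.29 = 953.07
r = 538.24 / √(797.2 × 953.07) = 538.24 / 871.6578 ≈ 0.6175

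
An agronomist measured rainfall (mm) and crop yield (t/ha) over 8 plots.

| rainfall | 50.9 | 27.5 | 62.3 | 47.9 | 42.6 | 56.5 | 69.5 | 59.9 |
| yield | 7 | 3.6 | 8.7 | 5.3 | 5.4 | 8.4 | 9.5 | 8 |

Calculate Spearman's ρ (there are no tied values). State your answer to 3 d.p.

0.952

Rank rainfall: 4, 1, 7, 3, 2, 5, 8, 6
Rank yield: 4, 1, 7, 2, 3, 6, 8, 5
d = rank(rainfall) − rank(yield): 0, 0, 0, 1, -1, -1, 0, 1; Σd² = 4
ρ = 1 − 6Σd² / [n(n²−1)] = 1 − 6×4 / (8×63) = 1 − 24/504 ≈ 0.952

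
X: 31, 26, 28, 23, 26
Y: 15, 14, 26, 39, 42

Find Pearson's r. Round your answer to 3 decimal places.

-0.641

n = 5, ΣX = 134, ΣY = 136, ΣX² = 3626, ΣY² = 4382, ΣXY = 3546
nΣXY − ΣXΣY = 17730 − 18224 = -494
nΣX² − (ΣX)² = 18130 − 17956 = 174; nΣY² − (ΣY)² = 21910 − 18496 = 3414
r = -494 / √(174 × 3414) = -494 / 770.7373 ≈ -0.641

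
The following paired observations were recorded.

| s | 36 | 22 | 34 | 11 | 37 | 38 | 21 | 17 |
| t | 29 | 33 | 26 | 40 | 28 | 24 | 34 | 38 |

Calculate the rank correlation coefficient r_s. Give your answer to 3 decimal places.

Rank s: 6, 4, 5, 1, 7, 8, 3, 2
Rank t: 4, 5, 2, 8, 3, 1, 6, 7
d = rank(s) − rank(t): 2, -1, 3, -7, 4, 7, -3, -5; Σd² = 162
ρ = 1 − 6Σd² / [n(n²−1)] = 1 − 6×162 / (8×63) = 1 − 972/504 ≈ -0.929

-0.929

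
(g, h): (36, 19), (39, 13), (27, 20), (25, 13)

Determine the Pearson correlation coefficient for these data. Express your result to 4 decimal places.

n = 4, Σg = 127, Σh = 65, Σg² = 4171, Σh² = 1099, Σgh = 2056
nΣgh − ΣgΣh = 8224 − 8255 = -31
nΣg² − (Σg)² = 16684 − 16129 = 555; nΣh² − (Σh)² = 4396 − 4225 = 171
r = -31 / √(555 × 171) = -31 / 308.0666 ≈ -0.1006

-0.1006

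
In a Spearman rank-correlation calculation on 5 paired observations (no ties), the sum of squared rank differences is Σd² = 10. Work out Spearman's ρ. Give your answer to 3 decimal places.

ρ = 1 − 6Σd² / [n(n²−1)] = 1 − 6×10 / (5×24)
  = 1 − 60/120 = 1 − 0.5000 ≈ 0.500

0.500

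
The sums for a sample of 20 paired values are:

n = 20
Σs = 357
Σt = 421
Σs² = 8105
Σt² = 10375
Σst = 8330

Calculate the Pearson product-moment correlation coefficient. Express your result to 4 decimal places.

r = (nΣst − ΣsΣt) / √[(nΣs² − (Σs)²)(nΣt² − (Σt)²)]
Numerator: 20×8330 − 357×421 = 16303
Denominator: √[(162100 − 127449)(207500 − 177241)] = √[34651 × 30259] = 32380.6209
r = 16303 / 32380.6209 ≈ 0.5035

0.5035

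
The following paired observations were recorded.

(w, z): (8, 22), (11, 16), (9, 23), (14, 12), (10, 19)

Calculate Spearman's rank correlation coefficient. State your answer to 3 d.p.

-0.900

Rank w: 1, 4, 2, 5, 3
Rank z: 4, 2, 5, 1, 3
d = rank(w) − rank(z): -3, 2, -3, 4, 0; Σd² = 38
ρ = 1 − 6Σd² / [n(n²−1)] = 1 − 6×38 / (5×24) = 1 − 228/120 ≈ -0.900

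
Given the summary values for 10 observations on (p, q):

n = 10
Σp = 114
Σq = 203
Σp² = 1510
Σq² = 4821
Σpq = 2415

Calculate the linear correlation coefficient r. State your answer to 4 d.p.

r = (nΣpq − ΣpΣq) / √[(nΣp² − (Σp)²)(nΣq² − (Σq)²)]
Numerator: 10×2415 − 114×203 = 1008
Denominator: √[(15100 − 12996)(48210 − 41209)] = √[2104 × 7001] = 3837.9818
r = 1008 / 3837.9818 ≈ 0.2626

0.2626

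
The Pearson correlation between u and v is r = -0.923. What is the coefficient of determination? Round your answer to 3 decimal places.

0.852

r² = (-0.923)² = 0.852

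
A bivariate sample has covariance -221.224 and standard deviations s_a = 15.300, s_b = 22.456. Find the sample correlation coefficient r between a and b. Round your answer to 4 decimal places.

-0.6439

r = Cov(a,b) / (s_a · s_b) = -221.224 / (15.300 × 22.456)
  = -221.224 / 343.5768 ≈ -0.6439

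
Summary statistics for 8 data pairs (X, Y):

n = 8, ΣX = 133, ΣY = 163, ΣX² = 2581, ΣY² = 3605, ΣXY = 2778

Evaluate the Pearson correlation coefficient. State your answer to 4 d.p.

0.2102

r = (nΣXY − ΣXΣY) / √[(nΣX² − (ΣX)²)(nΣY² − (ΣY)²)]
Numerator: 8×2778 − 133×163 = 545
Denominator: √[(20648 − 17689)(28840 − 26569)] = √[2959 × 2271] = 2592.2749
r = 545 / 2592.2749 ≈ 0.2102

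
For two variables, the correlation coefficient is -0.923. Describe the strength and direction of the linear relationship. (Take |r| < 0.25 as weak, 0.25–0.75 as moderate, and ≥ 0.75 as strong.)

r = -0.923 < 0 so the relationship is negative.
|r| = 0.923, which falls in the strong range.

strong negative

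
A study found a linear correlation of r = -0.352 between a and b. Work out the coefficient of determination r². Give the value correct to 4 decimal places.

r² = (-0.352)² = 0.1239

0.1239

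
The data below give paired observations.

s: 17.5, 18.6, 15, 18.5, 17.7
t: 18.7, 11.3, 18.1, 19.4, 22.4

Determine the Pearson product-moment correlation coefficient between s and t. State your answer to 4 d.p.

n = 5, Σs = 87.3, Σt = 89.9, Σs² = 1532.75, Σt² = 1683.11, Σst = 1564.31
nΣst − ΣsΣt = 7821.55 − 7848.27 = -26.72
nΣs² − (Σs)² = 7663.75 − 7621.29 = 42.46; nΣt² − (Σt)² = 8415.55 − 8082.01 = 333.54
r = -26.72 / √(42.46 × 333.54) = -26.72 / 119.0047 ≈ -0.2245

-0.2245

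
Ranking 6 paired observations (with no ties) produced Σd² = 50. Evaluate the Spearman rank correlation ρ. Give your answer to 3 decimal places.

-0.429

ρ = 1 − 6Σd² / [n(n²−1)] = 1 − 6×50 / (6×35)
  = 1 − 300/210 = 1 − 1.4286 ≈ -0.429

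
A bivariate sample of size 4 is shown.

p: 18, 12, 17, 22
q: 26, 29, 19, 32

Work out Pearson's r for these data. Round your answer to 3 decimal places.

0.211

n = 4, Σp = 69, Σq = 106, Σp² = 1241, Σq² = 2902, Σpq = 1843
nΣpq − ΣpΣq = 7372 − 7314 = 58
nΣp² − (Σp)² = 4964 − 4761 = 203; nΣq² − (Σq)² = 11608 − 11236 = 372
r = 58 / √(203 × 372) = 58 / 274.8017 ≈ 0.211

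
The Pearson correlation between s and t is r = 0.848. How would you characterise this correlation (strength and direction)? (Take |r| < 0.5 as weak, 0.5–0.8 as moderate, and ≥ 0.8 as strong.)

r = 0.848 > 0 so the relationship is positive.
|r| = 0.848, which falls in the strong range.

strong positive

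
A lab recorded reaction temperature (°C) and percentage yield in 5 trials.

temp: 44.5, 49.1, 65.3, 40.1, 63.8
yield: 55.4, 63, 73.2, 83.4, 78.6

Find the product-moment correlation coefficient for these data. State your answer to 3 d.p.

n = 5, Σx = 262.8, Σy = 353.6, Σx² = 14333.6, Σy² = 25529.92, Σxy = 18697.58
nΣxy − ΣxΣy = 93487.9 − 92926.08 = 561.82
nΣx² − (Σx)² = 71668 − 69063.84 = 2604.16; nΣy² − (Σy)² = 127649.6 − 125032.96 = 2616.64
r = 561.82 / √(2604.16 × 2616.64) = 561.82 / 2610.3925 ≈ 0.215

0.215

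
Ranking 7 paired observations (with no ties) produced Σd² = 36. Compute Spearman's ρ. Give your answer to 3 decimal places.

0.357

ρ = 1 − 6Σd² / [n(n²−1)] = 1 − 6×36 / (7×48)
  = 1 − 216/336 = 1 − 0.6429 ≈ 0.357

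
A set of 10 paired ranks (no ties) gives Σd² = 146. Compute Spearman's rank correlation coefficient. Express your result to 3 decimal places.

0.115

ρ = 1 − 6Σd² / [n(n²−1)] = 1 − 6×146 / (10×99)
  = 1 − 876/990 = 1 − 0.8848 ≈ 0.115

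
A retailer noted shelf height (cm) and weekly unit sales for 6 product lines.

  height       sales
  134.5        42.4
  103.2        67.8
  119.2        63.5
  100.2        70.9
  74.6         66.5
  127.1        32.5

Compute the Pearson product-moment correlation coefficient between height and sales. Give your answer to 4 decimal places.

-0.7316

n = 6, Σx = 658.8, Σy = 343.6, Σx² = 74708.74, Σy² = 20932.16, Σxy = 36464.79
nΣxy − ΣxΣy = 218788.74 − 226363.68 = -7574.94
nΣx² − (Σx)² = 448252.44 − 434017.44 = 14235; nΣy² − (Σy)² = 125592.96 − 118060.96 = 7532
r = -7574.94 / √(14235 × 7532) = -7574.94 / 10354.6135 ≈ -0.7316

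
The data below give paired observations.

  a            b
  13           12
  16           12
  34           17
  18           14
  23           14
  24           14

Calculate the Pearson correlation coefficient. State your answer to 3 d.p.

0.953

n = 6, Σa = 128, Σb = 83, Σa² = 3010, Σb² = 1165, Σab = 1836
nΣab − ΣaΣb = 11016 − 10624 = 392
nΣa² − (Σa)² = 18060 − 16384 = 1676; nΣb² − (Σb)² = 6990 − 6889 = 101
r = 392 / √(1676 × 101) = 392 / 411.4316 ≈ 0.953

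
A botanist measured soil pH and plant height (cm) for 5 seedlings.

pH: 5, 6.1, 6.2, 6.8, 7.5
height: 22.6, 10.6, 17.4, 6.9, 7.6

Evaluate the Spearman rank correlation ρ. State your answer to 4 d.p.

Rank pH: 1, 2, 3, 4, 5
Rank height: 5, 3, 4, 1, 2
d = rank(pH) − rank(height): -4, -1, -1, 3, 3; Σd² = 36
ρ = 1 − 6Σd² / [n(n²−1)] = 1 − 6×36 / (5×24) = 1 − 216/120 ≈ -0.8000

-0.8000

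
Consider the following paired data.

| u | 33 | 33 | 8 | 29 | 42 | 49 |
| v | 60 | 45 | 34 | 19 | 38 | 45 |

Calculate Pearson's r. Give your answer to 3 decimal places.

n = 6, Σu = 194, Σv = 241, Σu² = 7248, Σv² = 10611, Σuv = 8089
nΣuv − ΣuΣv = 48534 − 46754 = 1780
nΣu² − (Σu)² = 43488 − 37636 = 5852; nΣv² − (Σv)² = 63666 − 58081 = 5585
r = 1780 / √(5852 × 5585) = 1780 / 5716.9415 ≈ 0.311

0.311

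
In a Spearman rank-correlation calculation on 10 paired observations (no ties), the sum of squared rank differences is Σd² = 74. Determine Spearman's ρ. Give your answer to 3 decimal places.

0.552

ρ = 1 − 6Σd² / [n(n²−1)] = 1 − 6×74 / (10×99)
  = 1 − 444/990 = 1 − 0.4485 ≈ 0.552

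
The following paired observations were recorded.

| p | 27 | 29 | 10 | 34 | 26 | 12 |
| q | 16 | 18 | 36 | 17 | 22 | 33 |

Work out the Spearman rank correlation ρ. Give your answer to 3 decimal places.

-0.829

Rank p: 4, 5, 1, 6, 3, 2
Rank q: 1, 3, 6, 2, 4, 5
d = rank(p) − rank(q): 3, 2, -5, 4, -1, -3; Σd² = 64
ρ = 1 − 6Σd² / [n(n²−1)] = 1 − 6×64 / (6×35) = 1 − 384/210 ≈ -0.829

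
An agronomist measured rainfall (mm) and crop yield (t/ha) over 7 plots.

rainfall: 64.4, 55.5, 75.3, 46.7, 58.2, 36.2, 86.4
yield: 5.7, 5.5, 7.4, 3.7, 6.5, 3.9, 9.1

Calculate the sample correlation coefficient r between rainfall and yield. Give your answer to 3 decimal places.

n = 7, Σx = 422.7, Σy = 41.8, Σx² = 27241.23, Σy² = 271.46, Σxy = 2708.06
nΣxy − ΣxΣy = 18956.42 − 17668.86 = 1287.56
nΣx² − (Σx)² = 190688.61 − 178675.29 = 12013.32; nΣy² − (Σy)² = 1900.22 − 1747.24 = 152.98
r = 1287.56 / √(12013.32 × 152.98) = 1287.56 / 1355.6540 ≈ 0.950

0.950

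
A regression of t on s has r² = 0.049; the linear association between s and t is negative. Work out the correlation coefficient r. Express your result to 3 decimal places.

|r| = √0.049 = 0.221
The association is negative, so r = −0.221.

-0.221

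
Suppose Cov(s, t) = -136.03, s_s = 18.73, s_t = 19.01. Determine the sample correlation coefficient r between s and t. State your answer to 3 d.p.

-0.382

r = Cov(s,t) / (s_s · s_t) = -136.03 / (18.73 × 19.01)
  = -136.03 / 356.0573 ≈ -0.382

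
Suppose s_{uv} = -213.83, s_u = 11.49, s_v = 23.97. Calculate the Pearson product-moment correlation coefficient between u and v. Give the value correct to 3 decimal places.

r = Cov(u,v) / (s_u · s_v) = -213.83 / (11.49 × 23.97)
  = -213.83 / 275.4153 ≈ -0.776

-0.776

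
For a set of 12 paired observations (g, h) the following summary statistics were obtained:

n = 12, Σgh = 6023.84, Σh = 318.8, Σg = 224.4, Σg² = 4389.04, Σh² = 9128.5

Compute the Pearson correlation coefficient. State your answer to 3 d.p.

r = (nΣgh − ΣgΣh) / √[(nΣg² − (Σg)²)(nΣh² − (Σh)²)]
Numerator: 12×6023.84 − 224.4×318.8 = 747.36
Denominator: √[(52668.48 − 50355.36)(109542 − 101633.44)] = √[2313.12 × 7908.56] = 4277.0841
r = 747.36 / 4277.0841 ≈ 0.175

0.175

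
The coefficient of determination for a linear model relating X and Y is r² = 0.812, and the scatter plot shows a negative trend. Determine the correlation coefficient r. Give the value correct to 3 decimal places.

|r| = √0.812 = 0.901
The association is negative, so r = −0.901.

-0.901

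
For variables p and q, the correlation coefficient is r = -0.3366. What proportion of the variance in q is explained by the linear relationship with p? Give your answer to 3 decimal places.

0.113

r² = (-0.3366)² = 0.113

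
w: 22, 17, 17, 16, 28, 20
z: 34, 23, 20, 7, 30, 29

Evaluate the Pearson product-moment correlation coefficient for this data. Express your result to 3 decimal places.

0.692

n = 6, Σw = 120, Σz = 143, Σw² = 2502, Σz² = 3875, Σwz = 3011
nΣwz − ΣwΣz = 18066 − 17160 = 906
nΣw² − (Σw)² = 15012 − 14400 = 612; nΣz² − (Σz)² = 23250 − 20449 = 2801
r = 906 / √(612 × 2801) = 906 / 1309.2792 ≈ 0.692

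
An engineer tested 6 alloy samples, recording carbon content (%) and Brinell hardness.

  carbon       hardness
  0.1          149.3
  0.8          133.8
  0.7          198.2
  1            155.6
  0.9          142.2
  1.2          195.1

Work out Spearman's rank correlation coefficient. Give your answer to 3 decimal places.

Rank carbon: 1, 3, 2, 5, 4, 6
Rank hardness: 3, 1, 6, 4, 2, 5
d = rank(carbon) − rank(hardness): -2, 2, -4, 1, 2, 1; Σd² = 30
ρ = 1 − 6Σd² / [n(n²−1)] = 1 − 6×30 / (6×35) = 1 − 180/210 ≈ 0.143

0.143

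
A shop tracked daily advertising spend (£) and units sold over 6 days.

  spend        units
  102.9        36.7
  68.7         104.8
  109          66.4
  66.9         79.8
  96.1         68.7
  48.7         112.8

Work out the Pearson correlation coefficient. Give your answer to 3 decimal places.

-0.855

n = 6, Σx = 492.3, Σy = 469.2, Σx² = 43271.61, Σy² = 40550.46, Σxy = 35647.84
nΣxy − ΣxΣy = 213887.04 − 230987.16 = -17100.12
nΣx² − (Σx)² = 259629.66 − 242359.29 = 17270.37; nΣy² − (Σy)² = 243302.76 − 220148.64 = 23154.12
r = -17100.12 / √(17270.37 × 23154.12) = -17100.12 / 19997.0053 ≈ -0.855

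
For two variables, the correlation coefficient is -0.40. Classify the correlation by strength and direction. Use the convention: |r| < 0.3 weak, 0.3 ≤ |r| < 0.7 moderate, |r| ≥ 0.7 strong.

moderate negative

r = -0.40 < 0 so the relationship is negative.
|r| = 0.40, which falls in the moderate range.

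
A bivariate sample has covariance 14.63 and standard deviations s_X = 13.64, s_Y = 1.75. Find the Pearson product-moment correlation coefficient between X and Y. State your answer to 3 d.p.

r = Cov(X,Y) / (s_X · s_Y) = 14.63 / (13.64 × 1.75)
  = 14.63 / 23.8700 ≈ 0.613

0.613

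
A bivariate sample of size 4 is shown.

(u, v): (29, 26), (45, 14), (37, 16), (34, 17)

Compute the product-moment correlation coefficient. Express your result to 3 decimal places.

-0.863

n = 4, Σu = 145, Σv = 73, Σu² = 5391, Σv² = 1417, Σuv = 2554
nΣuv − ΣuΣv = 10216 − 10585 = -369
nΣu² − (Σu)² = 21564 − 21025 = 539; nΣv² − (Σv)² = 5668 − 5329 = 339
r = -369 / √(539 × 339) = -369 / 427.4588 ≈ -0.863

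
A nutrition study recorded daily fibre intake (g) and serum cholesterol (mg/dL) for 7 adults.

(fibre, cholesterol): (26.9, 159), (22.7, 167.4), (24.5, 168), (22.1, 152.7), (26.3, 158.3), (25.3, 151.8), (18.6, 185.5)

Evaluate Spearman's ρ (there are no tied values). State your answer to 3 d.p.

-0.393

Rank fibre: 7, 3, 4, 2, 6, 5, 1
Rank cholesterol: 4, 5, 6, 2, 3, 1, 7
d = rank(fibre) − rank(cholesterol): 3, -2, -2, 0, 3, 4, -6; Σd² = 78
ρ = 1 − 6Σd² / [n(n²−1)] = 1 − 6×78 / (7×48) = 1 − 468/336 ≈ -0.393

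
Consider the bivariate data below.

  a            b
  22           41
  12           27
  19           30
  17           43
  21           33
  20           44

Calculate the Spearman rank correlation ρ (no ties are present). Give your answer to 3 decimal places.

Rank a: 6, 1, 3, 2, 5, 4
Rank b: 4, 1, 2, 5, 3, 6
d = rank(a) − rank(b): 2, 0, 1, -3, 2, -2; Σd² = 22
ρ = 1 − 6Σd² / [n(n²−1)] = 1 − 6×22 / (6×35) = 1 − 132/210 ≈ 0.371

0.371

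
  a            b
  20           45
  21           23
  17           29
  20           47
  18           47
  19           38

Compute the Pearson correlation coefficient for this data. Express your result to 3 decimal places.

n = 6, Σa = 115, Σb = 229, Σa² = 2215, Σb² = 9257, Σab = 4384
nΣab − ΣaΣb = 26304 − 26335 = -31
nΣa² − (Σa)² = 13290 − 13225 = 65; nΣb² − (Σb)² = 55542 − 52441 = 3101
r = -31 / √(65 × 3101) = -31 / 448.9599 ≈ -0.069

-0.069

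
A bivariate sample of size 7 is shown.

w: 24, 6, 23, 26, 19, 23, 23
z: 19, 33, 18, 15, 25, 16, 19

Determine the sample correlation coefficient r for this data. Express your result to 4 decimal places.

-0.9605

n = 7, Σw = 144, Σz = 145, Σw² = 3236, Σz² = 3241, Σwz = 2738
nΣwz − ΣwΣz = 19166 − 20880 = -1714
nΣw² − (Σw)² = 22652 − 20736 = 1916; nΣz² − (Σz)² = 22687 − 21025 = 1662
r = -1714 / √(1916 × 1662) = -1714 / 1784.4865 ≈ -0.9605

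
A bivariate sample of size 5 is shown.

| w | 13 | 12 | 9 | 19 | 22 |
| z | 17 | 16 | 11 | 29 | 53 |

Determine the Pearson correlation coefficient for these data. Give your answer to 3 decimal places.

n = 5, Σw = 75, Σz = 126, Σw² = 1239, Σz² = 4316, Σwz = 2229
nΣwz − ΣwΣz = 11145 − 9450 = 1695
nΣw² − (Σw)² = 6195 − 5625 = 570; nΣz² − (Σz)² = 21580 − 15876 = 5704
r = 1695 / √(570 × 5704) = 1695 / 1803.1306 ≈ 0.940

0.940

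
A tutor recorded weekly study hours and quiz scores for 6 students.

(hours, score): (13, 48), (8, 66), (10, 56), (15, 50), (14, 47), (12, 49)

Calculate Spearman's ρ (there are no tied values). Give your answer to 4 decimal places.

-0.6571

Rank hours: 4, 1, 2, 6, 5, 3
Rank score: 2, 6, 5, 4, 1, 3
d = rank(hours) − rank(score): 2, -5, -3, 2, 4, 0; Σd² = 58
ρ = 1 − 6Σd² / [n(n²−1)] = 1 − 6×58 / (6×35) = 1 − 348/210 ≈ -0.6571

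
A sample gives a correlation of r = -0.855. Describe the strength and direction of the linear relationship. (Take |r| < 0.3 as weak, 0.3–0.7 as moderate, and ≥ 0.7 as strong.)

strong negative

r = -0.855 < 0 so the relationship is negative.
|r| = 0.855, which falls in the strong range.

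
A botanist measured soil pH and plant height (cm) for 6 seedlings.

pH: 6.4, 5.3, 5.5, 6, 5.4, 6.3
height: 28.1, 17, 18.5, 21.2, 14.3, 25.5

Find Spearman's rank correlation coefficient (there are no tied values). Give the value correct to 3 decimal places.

0.943

Rank pH: 6, 1, 3, 4, 2, 5
Rank height: 6, 2, 3, 4, 1, 5
d = rank(pH) − rank(height): 0, -1, 0, 0, 1, 0; Σd² = 2
ρ = 1 − 6Σd² / [n(n²−1)] = 1 − 6×2 / (6×35) = 1 − 12/210 ≈ 0.943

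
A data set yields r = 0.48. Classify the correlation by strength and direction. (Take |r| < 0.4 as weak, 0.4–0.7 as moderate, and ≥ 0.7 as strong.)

r = 0.48 > 0 so the relationship is positive.
|r| = 0.48, which falls in the moderate range.

moderate positive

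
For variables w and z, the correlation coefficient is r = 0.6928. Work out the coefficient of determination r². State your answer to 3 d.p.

r² = (0.6928)² = 0.480

0.480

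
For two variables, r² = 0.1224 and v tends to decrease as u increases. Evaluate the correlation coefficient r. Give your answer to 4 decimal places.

|r| = √0.1224 = 0.3499
The association is negative, so r = −0.3499.

-0.3499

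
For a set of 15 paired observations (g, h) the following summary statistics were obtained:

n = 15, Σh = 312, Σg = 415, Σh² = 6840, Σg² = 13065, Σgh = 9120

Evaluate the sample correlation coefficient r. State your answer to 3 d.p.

0.655

r = (nΣgh − ΣgΣh) / √[(nΣg² − (Σg)²)(nΣh² − (Σh)²)]
Numerator: 15×9120 − 415×312 = 7320
Denominator: √[(195975 − 172225)(102600 − 97344)] = √[23750 × 5256] = 11172.7347
r = 7320 / 11172.7347 ≈ 0.655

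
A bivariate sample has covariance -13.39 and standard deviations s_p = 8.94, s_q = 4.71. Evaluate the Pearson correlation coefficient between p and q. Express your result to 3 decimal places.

-0.318

r = Cov(p,q) / (s_p · s_q) = -13.39 / (8.94 × 4.71)
  = -13.39 / 42.1074 ≈ -0.318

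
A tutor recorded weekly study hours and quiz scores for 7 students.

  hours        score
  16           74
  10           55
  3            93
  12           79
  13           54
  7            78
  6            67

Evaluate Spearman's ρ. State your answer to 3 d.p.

-0.429

Rank hours: 7, 4, 1, 5, 6, 3, 2
Rank score: 4, 2, 7, 6, 1, 5, 3
d = rank(hours) − rank(score): 3, 2, -6, -1, 5, -2, -1; Σd² = 80
ρ = 1 − 6Σd² / [n(n²−1)] = 1 − 6×80 / (7×48) = 1 − 480/336 ≈ -0.429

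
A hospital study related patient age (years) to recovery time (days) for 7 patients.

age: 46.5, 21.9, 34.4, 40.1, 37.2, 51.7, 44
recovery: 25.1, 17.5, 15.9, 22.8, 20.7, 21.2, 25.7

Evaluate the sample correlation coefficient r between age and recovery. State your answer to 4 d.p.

n = 7, Σx = 275.8, Σy = 148.9, Σx² = 11425.96, Σy² = 3247.33, Σxy = 6008.52
nΣxy − ΣxΣy = 42059.64 − 41066.62 = 993.02
nΣx² − (Σx)² = 79981.72 − 76065.64 = 3916.08; nΣy² − (Σy)² = 22731.31 − 22171.21 = 560.1
r = 993.02 / √(3916.08 × 560.1) = 993.02 / 1481.0120 ≈ 0.6705

0.6705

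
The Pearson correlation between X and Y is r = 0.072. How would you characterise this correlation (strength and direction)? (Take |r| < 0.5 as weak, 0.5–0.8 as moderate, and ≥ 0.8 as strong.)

r = 0.072 > 0 so the relationship is positive.
|r| = 0.072, which falls in the weak range.

weak positive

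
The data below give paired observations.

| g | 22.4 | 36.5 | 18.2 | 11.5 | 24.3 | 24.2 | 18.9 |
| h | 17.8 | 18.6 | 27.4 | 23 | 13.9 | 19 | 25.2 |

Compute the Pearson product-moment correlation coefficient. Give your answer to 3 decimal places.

n = 7, Σg = 156, Σh = 144.9, Σg² = 3830.84, Σh² = 3131.81, Σgh = 3114.65
nΣgh − ΣgΣh = 21802.55 − 22604.4 = -801.85
nΣg² − (Σg)² = 26815.88 − 24336 = 2479.88; nΣh² − (Σh)² = 21922.67 − 20996.01 = 926.66
r = -801.85 / √(2479.88 × 926.66) = -801.85 / 1515.9174 ≈ -0.529

-0.529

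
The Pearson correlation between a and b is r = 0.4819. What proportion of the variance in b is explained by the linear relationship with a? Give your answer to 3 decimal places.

r² = (0.4819)² = 0.232

0.232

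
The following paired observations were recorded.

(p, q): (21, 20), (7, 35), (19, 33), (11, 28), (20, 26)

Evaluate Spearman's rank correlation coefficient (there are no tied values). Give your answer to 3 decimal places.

Rank p: 5, 1, 3, 2, 4
Rank q: 1, 5, 4, 3, 2
d = rank(p) − rank(q): 4, -4, -1, -1, 2; Σd² = 38
ρ = 1 − 6Σd² / [n(n²−1)] = 1 − 6×38 / (5×24) = 1 − 228/120 ≈ -0.900

-0.900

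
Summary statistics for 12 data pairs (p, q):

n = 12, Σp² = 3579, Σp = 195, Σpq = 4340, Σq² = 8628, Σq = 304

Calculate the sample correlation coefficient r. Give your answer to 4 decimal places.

-0.9731

r = (nΣpq − ΣpΣq) / √[(nΣp² − (Σp)²)(nΣq² − (Σq)²)]
Numerator: 12×4340 − 195×304 = -7200
Denominator: √[(42948 − 38025)(103536 − 92416)] = √[4923 × 11120] = 7398.9026
r = -7200 / 7398.9026 ≈ -0.9731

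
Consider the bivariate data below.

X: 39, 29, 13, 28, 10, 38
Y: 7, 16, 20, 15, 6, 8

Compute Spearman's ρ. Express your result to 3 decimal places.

Rank X: 6, 4, 2, 3, 1, 5
Rank Y: 2, 5, 6, 4, 1, 3
d = rank(X) − rank(Y): 4, -1, -4, -1, 0, 2; Σd² = 38
ρ = 1 − 6Σd² / [n(n²−1)] = 1 − 6×38 / (6×35) = 1 − 228/210 ≈ -0.086

-0.086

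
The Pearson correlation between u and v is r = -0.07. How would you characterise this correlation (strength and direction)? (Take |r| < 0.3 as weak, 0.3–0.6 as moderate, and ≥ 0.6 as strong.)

weak negative

r = -0.07 < 0 so the relationship is negative.
|r| = 0.07, which falls in the weak range.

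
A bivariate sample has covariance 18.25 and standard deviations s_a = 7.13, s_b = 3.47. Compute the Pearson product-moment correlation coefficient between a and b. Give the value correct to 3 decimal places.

0.738

r = Cov(a,b) / (s_a · s_b) = 18.25 / (7.13 × 3.47)
  = 18.25 / 24.7411 ≈ 0.738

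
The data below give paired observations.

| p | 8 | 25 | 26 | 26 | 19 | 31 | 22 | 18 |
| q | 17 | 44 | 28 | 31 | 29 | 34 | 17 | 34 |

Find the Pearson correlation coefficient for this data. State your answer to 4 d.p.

n = 8, Σp = 175, Σq = 234, Σp² = 4171, Σq² = 7412, Σpq = 5361
nΣpq − ΣpΣq = 42888 − 40950 = 1938
nΣp² − (Σp)² = 33368 − 30625 = 2743; nΣq² − (Σq)² = 59296 − 54756 = 4540
r = 1938 / √(2743 × 4540) = 1938 / 3528.9120 ≈ 0.5492

0.5492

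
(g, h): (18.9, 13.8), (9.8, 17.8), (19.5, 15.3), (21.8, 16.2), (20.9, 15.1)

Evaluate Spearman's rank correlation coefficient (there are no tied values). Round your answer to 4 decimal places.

Rank g: 2, 1, 3, 5, 4
Rank h: 1, 5, 3, 4, 2
d = rank(g) − rank(h): 1, -4, 0, 1, 2; Σd² = 22
ρ = 1 − 6Σd² / [n(n²−1)] = 1 − 6×22 / (5×24) = 1 − 132/120 ≈ -0.1000

-0.1000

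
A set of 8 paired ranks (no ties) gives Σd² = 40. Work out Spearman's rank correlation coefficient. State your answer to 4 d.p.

ρ = 1 − 6Σd² / [n(n²−1)] = 1 − 6×40 / (8×63)
  = 1 − 240/504 = 1 − 0.47619 ≈ 0.5238

0.5238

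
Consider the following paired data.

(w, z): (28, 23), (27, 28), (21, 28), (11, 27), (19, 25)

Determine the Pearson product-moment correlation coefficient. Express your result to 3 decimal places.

n = 5, Σw = 106, Σz = 131, Σw² = 2436, Σz² = 3451, Σwz = 2760
nΣwz − ΣwΣz = 13800 − 13886 = -86
nΣw² − (Σw)² = 12180 − 11236 = 944; nΣz² − (Σz)² = 17255 − 17161 = 94
r = -86 / √(944 × 94) = -86 / 297.8859 ≈ -0.289

-0.289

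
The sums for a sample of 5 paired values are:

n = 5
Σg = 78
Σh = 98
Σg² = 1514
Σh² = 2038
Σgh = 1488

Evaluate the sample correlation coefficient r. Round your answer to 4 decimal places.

r = (nΣgh − ΣgΣh) / √[(nΣg² − (Σg)²)(nΣh² − (Σh)²)]
Numerator: 5×1488 − 78×98 = -204
Denominator: √[(7570 − 6084)(10190 − 9604)] = √[1486 × 586] = 933.1645
r = -204 / 933.1645 ≈ -0.2186

-0.2186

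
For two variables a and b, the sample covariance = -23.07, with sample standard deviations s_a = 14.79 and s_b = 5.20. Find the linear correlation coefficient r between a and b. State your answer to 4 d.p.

r = Cov(a,b) / (s_a · s_b) = -23.07 / (14.79 × 5.20)
  = -23.07 / 76.9080 ≈ -0.3000

-0.3000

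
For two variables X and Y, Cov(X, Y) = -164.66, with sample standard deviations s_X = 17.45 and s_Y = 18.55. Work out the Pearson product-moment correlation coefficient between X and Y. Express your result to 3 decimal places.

-0.509

r = Cov(X,Y) / (s_X · s_Y) = -164.66 / (17.45 × 18.55)
  = -164.66 / 323.6975 ≈ -0.509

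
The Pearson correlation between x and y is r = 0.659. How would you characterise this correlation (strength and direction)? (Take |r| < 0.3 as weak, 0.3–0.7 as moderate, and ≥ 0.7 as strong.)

moderate positive

r = 0.659 > 0 so the relationship is positive.
|r| = 0.659, which falls in the moderate range.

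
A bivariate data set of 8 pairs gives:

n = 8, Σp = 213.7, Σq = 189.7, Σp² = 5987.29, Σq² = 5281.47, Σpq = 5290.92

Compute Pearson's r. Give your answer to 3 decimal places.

0.478

r = (nΣpq − ΣpΣq) / √[(nΣp² − (Σp)²)(nΣq² − (Σq)²)]
Numerator: 8×5290.92 − 213.7×189.7 = 1788.47
Denominator: √[(47898.32 − 45667.69)(42251.76 − 35986.09)] = √[2230.63 × 6265.67] = 3738.5012
r = 1788.47 / 3738.5012 ≈ 0.478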